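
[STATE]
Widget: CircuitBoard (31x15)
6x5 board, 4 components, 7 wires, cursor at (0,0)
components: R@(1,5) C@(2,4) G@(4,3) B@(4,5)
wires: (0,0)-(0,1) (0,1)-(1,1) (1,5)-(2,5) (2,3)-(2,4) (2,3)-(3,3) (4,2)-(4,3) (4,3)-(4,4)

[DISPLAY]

   0 1 2 3 4 5                 
0  [.]─ ·                      
        │                      
1       ·               R      
                        │      
2               · ─ C   ·      
                │              
3               ·              
                               
4           · ─ G ─ ·   B      
Cursor: (0,0)                  
                               
                               
                               
                               


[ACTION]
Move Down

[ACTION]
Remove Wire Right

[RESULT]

   0 1 2 3 4 5                 
0   · ─ ·                      
        │                      
1  [.]  ·               R      
                        │      
2               · ─ C   ·      
                │              
3               ·              
                               
4           · ─ G ─ ·   B      
Cursor: (1,0)                  
                               
                               
                               
                               


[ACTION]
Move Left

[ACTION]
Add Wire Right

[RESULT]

   0 1 2 3 4 5                 
0   · ─ ·                      
        │                      
1  [.]─ ·               R      
                        │      
2               · ─ C   ·      
                │              
3               ·              
                               
4           · ─ G ─ ·   B      
Cursor: (1,0)                  
                               
                               
                               
                               


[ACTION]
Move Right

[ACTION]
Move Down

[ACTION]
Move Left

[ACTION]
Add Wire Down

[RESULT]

   0 1 2 3 4 5                 
0   · ─ ·                      
        │                      
1   · ─ ·               R      
                        │      
2  [.]          · ─ C   ·      
    │           │              
3   ·           ·              
                               
4           · ─ G ─ ·   B      
Cursor: (2,0)                  
                               
                               
                               
                               


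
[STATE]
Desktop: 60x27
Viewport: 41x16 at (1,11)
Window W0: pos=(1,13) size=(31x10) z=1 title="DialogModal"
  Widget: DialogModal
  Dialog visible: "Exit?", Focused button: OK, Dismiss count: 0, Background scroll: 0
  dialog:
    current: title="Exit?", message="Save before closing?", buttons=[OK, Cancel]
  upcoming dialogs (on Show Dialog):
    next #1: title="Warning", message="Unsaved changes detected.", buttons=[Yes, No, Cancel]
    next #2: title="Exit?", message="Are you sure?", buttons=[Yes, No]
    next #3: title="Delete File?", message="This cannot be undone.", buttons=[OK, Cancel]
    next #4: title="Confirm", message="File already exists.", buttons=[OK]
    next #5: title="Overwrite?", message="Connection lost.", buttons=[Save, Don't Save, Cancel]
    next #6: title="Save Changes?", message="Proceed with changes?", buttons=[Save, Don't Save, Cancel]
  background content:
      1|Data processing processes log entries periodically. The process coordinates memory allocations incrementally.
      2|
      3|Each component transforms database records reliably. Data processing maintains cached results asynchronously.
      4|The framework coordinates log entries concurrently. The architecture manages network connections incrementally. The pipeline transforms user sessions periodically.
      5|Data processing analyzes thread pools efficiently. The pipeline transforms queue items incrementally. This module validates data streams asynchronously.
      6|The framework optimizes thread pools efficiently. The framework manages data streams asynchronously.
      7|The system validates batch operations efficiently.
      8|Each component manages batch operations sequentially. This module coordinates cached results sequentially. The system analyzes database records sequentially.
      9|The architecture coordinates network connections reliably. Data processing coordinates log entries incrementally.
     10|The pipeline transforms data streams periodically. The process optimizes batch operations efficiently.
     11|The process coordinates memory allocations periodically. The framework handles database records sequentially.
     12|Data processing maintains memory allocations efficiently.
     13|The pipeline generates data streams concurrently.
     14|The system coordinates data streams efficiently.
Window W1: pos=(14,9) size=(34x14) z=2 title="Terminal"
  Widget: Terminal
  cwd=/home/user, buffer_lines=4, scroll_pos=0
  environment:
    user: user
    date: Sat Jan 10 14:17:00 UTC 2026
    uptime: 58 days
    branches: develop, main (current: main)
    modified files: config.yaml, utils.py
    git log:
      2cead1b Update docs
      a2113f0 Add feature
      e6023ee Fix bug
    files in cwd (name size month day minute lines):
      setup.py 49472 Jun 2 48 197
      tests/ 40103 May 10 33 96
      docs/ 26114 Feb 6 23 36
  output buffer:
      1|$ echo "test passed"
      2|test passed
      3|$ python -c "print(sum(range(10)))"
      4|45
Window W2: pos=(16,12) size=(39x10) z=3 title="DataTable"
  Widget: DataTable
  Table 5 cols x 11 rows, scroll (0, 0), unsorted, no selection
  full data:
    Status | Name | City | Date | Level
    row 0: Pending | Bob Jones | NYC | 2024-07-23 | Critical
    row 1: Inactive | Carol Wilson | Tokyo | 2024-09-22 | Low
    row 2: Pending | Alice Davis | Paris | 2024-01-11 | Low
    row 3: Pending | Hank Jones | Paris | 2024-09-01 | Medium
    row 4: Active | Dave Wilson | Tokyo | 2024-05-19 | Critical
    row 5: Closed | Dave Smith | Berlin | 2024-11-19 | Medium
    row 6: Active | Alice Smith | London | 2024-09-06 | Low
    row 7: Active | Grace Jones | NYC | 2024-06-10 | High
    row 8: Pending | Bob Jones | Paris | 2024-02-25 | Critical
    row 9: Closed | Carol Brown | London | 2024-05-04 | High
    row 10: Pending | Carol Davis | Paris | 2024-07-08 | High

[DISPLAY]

             ┠───────────────────────────
             ┃$┏━━━━━━━━━━━━━━━━━━━━━━━━━
┏━━━━━━━━━━━━┃t┃ DataTable               
┃ DialogModal┃$┠─────────────────────────
┠────────────┃4┃Status  │Name        │Cit
┃Da┌─────────┃$┃────────┼────────────┼───
┃  │        E┃ ┃Pending │Bob Jones   │NYC
┃Ea│ Save bef┃ ┃Inactive│Carol Wilson│Tok
┃Th│    [OK] ┃ ┃Pending │Alice Davis │Par
┃Da└─────────┃ ┃Pending │Hank Jones  │Par
┃The framewor┃ ┗━━━━━━━━━━━━━━━━━━━━━━━━━
┗━━━━━━━━━━━━┗━━━━━━━━━━━━━━━━━━━━━━━━━━━
                                         
                                         
                                         
                                         


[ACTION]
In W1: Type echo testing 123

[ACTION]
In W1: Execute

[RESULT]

             ┠───────────────────────────
             ┃$┏━━━━━━━━━━━━━━━━━━━━━━━━━
┏━━━━━━━━━━━━┃t┃ DataTable               
┃ DialogModal┃$┠─────────────────────────
┠────────────┃4┃Status  │Name        │Cit
┃Da┌─────────┃$┃────────┼────────────┼───
┃  │        E┃t┃Pending │Bob Jones   │NYC
┃Ea│ Save bef┃$┃Inactive│Carol Wilson│Tok
┃Th│    [OK] ┃ ┃Pending │Alice Davis │Par
┃Da└─────────┃ ┃Pending │Hank Jones  │Par
┃The framewor┃ ┗━━━━━━━━━━━━━━━━━━━━━━━━━
┗━━━━━━━━━━━━┗━━━━━━━━━━━━━━━━━━━━━━━━━━━
                                         
                                         
                                         
                                         


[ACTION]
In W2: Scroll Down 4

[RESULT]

             ┠───────────────────────────
             ┃$┏━━━━━━━━━━━━━━━━━━━━━━━━━
┏━━━━━━━━━━━━┃t┃ DataTable               
┃ DialogModal┃$┠─────────────────────────
┠────────────┃4┃Status  │Name        │Cit
┃Da┌─────────┃$┃────────┼────────────┼───
┃  │        E┃t┃Active  │Dave Wilson │Tok
┃Ea│ Save bef┃$┃Closed  │Dave Smith  │Ber
┃Th│    [OK] ┃ ┃Active  │Alice Smith │Lon
┃Da└─────────┃ ┃Active  │Grace Jones │NYC
┃The framewor┃ ┗━━━━━━━━━━━━━━━━━━━━━━━━━
┗━━━━━━━━━━━━┗━━━━━━━━━━━━━━━━━━━━━━━━━━━
                                         
                                         
                                         
                                         


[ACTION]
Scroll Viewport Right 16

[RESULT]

──────────────────────────────┨          
━━━━━━━━━━━━━━━━━━━━━━━━━━━━━━━━━━━━━┓   
 DataTable                           ┃   
─────────────────────────────────────┨   
Status  │Name        │City  │Date    ┃   
────────┼────────────┼──────┼────────┃   
Active  │Dave Wilson │Tokyo │2024-05-┃   
Closed  │Dave Smith  │Berlin│2024-11-┃   
Active  │Alice Smith │London│2024-09-┃   
Active  │Grace Jones │NYC   │2024-06-┃   
━━━━━━━━━━━━━━━━━━━━━━━━━━━━━━━━━━━━━┛   
━━━━━━━━━━━━━━━━━━━━━━━━━━━━━━┛          
                                         
                                         
                                         
                                         


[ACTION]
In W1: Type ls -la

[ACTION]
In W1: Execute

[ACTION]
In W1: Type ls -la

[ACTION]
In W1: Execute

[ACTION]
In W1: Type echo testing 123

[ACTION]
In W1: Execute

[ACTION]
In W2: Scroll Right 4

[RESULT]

──────────────────────────────┨          
━━━━━━━━━━━━━━━━━━━━━━━━━━━━━━━━━━━━━┓   
 DataTable                           ┃   
─────────────────────────────────────┨   
us  │Name        │City  │Date      │L┃   
────┼────────────┼──────┼──────────┼─┃   
ve  │Dave Wilson │Tokyo │2024-05-19│C┃   
ed  │Dave Smith  │Berlin│2024-11-19│M┃   
ve  │Alice Smith │London│2024-09-06│L┃   
ve  │Grace Jones │NYC   │2024-06-10│H┃   
━━━━━━━━━━━━━━━━━━━━━━━━━━━━━━━━━━━━━┛   
━━━━━━━━━━━━━━━━━━━━━━━━━━━━━━┛          
                                         
                                         
                                         
                                         


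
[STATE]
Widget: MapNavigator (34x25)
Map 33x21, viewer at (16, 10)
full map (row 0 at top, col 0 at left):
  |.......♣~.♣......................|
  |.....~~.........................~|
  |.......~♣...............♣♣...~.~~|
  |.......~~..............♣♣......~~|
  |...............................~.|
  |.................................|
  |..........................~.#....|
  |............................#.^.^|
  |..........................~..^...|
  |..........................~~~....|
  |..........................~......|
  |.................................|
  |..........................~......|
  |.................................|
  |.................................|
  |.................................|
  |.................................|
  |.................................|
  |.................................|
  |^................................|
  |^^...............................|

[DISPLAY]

                                  
                                  
 .......♣~.♣......................
 .....~~.........................~
 .......~♣...............♣♣...~.~~
 .......~~..............♣♣......~~
 ...............................~.
 .................................
 ..........................~.#....
 ............................#.^.^
 ..........................~..^...
 ..........................~~~....
 ................@.........~......
 .................................
 ..........................~......
 .................................
 .................................
 .................................
 .................................
 .................................
 .................................
 ^................................
 ^^...............................
                                  
                                  


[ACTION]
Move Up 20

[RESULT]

                                  
                                  
                                  
                                  
                                  
                                  
                                  
                                  
                                  
                                  
                                  
                                  
 .......♣~.♣.....@................
 .....~~.........................~
 .......~♣...............♣♣...~.~~
 .......~~..............♣♣......~~
 ...............................~.
 .................................
 ..........................~.#....
 ............................#.^.^
 ..........................~..^...
 ..........................~~~....
 ..........................~......
 .................................
 ..........................~......


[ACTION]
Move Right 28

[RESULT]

                                  
                                  
                                  
                                  
                                  
                                  
                                  
                                  
                                  
                                  
                                  
                                  
.................@                
.................~                
.........♣♣...~.~~                
........♣♣......~~                
................~.                
..................                
...........~.#....                
.............#.^.^                
...........~..^...                
...........~~~....                
...........~......                
..................                
...........~......                


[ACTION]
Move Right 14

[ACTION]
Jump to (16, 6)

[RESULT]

                                  
                                  
                                  
                                  
                                  
                                  
 .......♣~.♣......................
 .....~~.........................~
 .......~♣...............♣♣...~.~~
 .......~~..............♣♣......~~
 ...............................~.
 .................................
 ................@.........~.#....
 ............................#.^.^
 ..........................~..^...
 ..........................~~~....
 ..........................~......
 .................................
 ..........................~......
 .................................
 .................................
 .................................
 .................................
 .................................
 .................................


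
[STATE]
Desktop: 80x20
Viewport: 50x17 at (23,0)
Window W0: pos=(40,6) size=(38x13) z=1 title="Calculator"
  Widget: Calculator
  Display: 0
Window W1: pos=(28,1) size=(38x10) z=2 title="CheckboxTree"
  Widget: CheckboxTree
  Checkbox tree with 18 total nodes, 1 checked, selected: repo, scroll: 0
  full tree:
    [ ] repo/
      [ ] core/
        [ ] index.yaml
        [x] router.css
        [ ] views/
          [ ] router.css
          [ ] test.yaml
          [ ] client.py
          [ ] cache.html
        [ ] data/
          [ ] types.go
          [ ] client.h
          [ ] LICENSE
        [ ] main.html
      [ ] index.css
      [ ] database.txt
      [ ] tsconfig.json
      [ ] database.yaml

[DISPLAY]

                                                  
     ┏━━━━━━━━━━━━━━━━━━━━━━━━━━━━━━━━━━━━┓       
     ┃ CheckboxTree                       ┃       
     ┠────────────────────────────────────┨       
     ┃>[-] repo/                          ┃       
     ┃   [-] core/                        ┃       
     ┃     [ ] index.yaml                 ┃━━━━━━━
     ┃     [x] router.css                 ┃       
     ┃     [ ] views/                     ┃───────
     ┃       [ ] router.css               ┃       
     ┗━━━━━━━━━━━━━━━━━━━━━━━━━━━━━━━━━━━━┛       
                 ┃│ 7 │ 8 │ 9 │ ÷ │               
                 ┃├───┼───┼───┼───┤               
                 ┃│ 4 │ 5 │ 6 │ × │               
                 ┃├───┼───┼───┼───┤               
                 ┃│ 1 │ 2 │ 3 │ - │               
                 ┃├───┼───┼───┼───┤               


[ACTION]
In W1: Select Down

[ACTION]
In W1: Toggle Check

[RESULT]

                                                  
     ┏━━━━━━━━━━━━━━━━━━━━━━━━━━━━━━━━━━━━┓       
     ┃ CheckboxTree                       ┃       
     ┠────────────────────────────────────┨       
     ┃ [-] repo/                          ┃       
     ┃>  [x] core/                        ┃       
     ┃     [x] index.yaml                 ┃━━━━━━━
     ┃     [x] router.css                 ┃       
     ┃     [x] views/                     ┃───────
     ┃       [x] router.css               ┃       
     ┗━━━━━━━━━━━━━━━━━━━━━━━━━━━━━━━━━━━━┛       
                 ┃│ 7 │ 8 │ 9 │ ÷ │               
                 ┃├───┼───┼───┼───┤               
                 ┃│ 4 │ 5 │ 6 │ × │               
                 ┃├───┼───┼───┼───┤               
                 ┃│ 1 │ 2 │ 3 │ - │               
                 ┃├───┼───┼───┼───┤               


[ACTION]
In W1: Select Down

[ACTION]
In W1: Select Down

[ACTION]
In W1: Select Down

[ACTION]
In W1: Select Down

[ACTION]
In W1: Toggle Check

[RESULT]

                                                  
     ┏━━━━━━━━━━━━━━━━━━━━━━━━━━━━━━━━━━━━┓       
     ┃ CheckboxTree                       ┃       
     ┠────────────────────────────────────┨       
     ┃ [-] repo/                          ┃       
     ┃   [-] core/                        ┃       
     ┃     [x] index.yaml                 ┃━━━━━━━
     ┃     [x] router.css                 ┃       
     ┃     [-] views/                     ┃───────
     ┃>      [ ] router.css               ┃       
     ┗━━━━━━━━━━━━━━━━━━━━━━━━━━━━━━━━━━━━┛       
                 ┃│ 7 │ 8 │ 9 │ ÷ │               
                 ┃├───┼───┼───┼───┤               
                 ┃│ 4 │ 5 │ 6 │ × │               
                 ┃├───┼───┼───┼───┤               
                 ┃│ 1 │ 2 │ 3 │ - │               
                 ┃├───┼───┼───┼───┤               


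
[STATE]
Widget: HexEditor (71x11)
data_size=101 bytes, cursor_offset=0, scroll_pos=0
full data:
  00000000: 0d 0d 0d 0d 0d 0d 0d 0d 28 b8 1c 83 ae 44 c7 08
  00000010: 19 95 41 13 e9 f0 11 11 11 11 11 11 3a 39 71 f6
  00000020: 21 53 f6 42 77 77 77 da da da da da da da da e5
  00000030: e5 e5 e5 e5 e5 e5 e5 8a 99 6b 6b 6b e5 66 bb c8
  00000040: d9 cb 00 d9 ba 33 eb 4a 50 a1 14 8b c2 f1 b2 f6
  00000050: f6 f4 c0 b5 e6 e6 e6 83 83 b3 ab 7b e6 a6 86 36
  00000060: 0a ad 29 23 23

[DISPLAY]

00000000  0D 0d 0d 0d 0d 0d 0d 0d  28 b8 1c 83 ae 44 c7 08  |........(.
00000010  19 95 41 13 e9 f0 11 11  11 11 11 11 3a 39 71 f6  |..A.......
00000020  21 53 f6 42 77 77 77 da  da da da da da da da e5  |!S.Bwww...
00000030  e5 e5 e5 e5 e5 e5 e5 8a  99 6b 6b 6b e5 66 bb c8  |.........k
00000040  d9 cb 00 d9 ba 33 eb 4a  50 a1 14 8b c2 f1 b2 f6  |.....3.JP.
00000050  f6 f4 c0 b5 e6 e6 e6 83  83 b3 ab 7b e6 a6 86 36  |..........
00000060  0a ad 29 23 23                                    |..)##     
                                                                       
                                                                       
                                                                       
                                                                       


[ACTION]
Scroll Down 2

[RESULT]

00000020  21 53 f6 42 77 77 77 da  da da da da da da da e5  |!S.Bwww...
00000030  e5 e5 e5 e5 e5 e5 e5 8a  99 6b 6b 6b e5 66 bb c8  |.........k
00000040  d9 cb 00 d9 ba 33 eb 4a  50 a1 14 8b c2 f1 b2 f6  |.....3.JP.
00000050  f6 f4 c0 b5 e6 e6 e6 83  83 b3 ab 7b e6 a6 86 36  |..........
00000060  0a ad 29 23 23                                    |..)##     
                                                                       
                                                                       
                                                                       
                                                                       
                                                                       
                                                                       


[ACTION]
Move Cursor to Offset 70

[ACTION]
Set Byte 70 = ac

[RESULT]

00000020  21 53 f6 42 77 77 77 da  da da da da da da da e5  |!S.Bwww...
00000030  e5 e5 e5 e5 e5 e5 e5 8a  99 6b 6b 6b e5 66 bb c8  |.........k
00000040  d9 cb 00 d9 ba 33 AC 4a  50 a1 14 8b c2 f1 b2 f6  |.....3.JP.
00000050  f6 f4 c0 b5 e6 e6 e6 83  83 b3 ab 7b e6 a6 86 36  |..........
00000060  0a ad 29 23 23                                    |..)##     
                                                                       
                                                                       
                                                                       
                                                                       
                                                                       
                                                                       


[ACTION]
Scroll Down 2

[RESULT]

00000040  d9 cb 00 d9 ba 33 AC 4a  50 a1 14 8b c2 f1 b2 f6  |.....3.JP.
00000050  f6 f4 c0 b5 e6 e6 e6 83  83 b3 ab 7b e6 a6 86 36  |..........
00000060  0a ad 29 23 23                                    |..)##     
                                                                       
                                                                       
                                                                       
                                                                       
                                                                       
                                                                       
                                                                       
                                                                       


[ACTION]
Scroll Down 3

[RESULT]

00000060  0a ad 29 23 23                                    |..)##     
                                                                       
                                                                       
                                                                       
                                                                       
                                                                       
                                                                       
                                                                       
                                                                       
                                                                       
                                                                       


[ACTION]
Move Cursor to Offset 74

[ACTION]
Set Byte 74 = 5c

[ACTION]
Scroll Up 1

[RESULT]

00000050  f6 f4 c0 b5 e6 e6 e6 83  83 b3 ab 7b e6 a6 86 36  |..........
00000060  0a ad 29 23 23                                    |..)##     
                                                                       
                                                                       
                                                                       
                                                                       
                                                                       
                                                                       
                                                                       
                                                                       
                                                                       


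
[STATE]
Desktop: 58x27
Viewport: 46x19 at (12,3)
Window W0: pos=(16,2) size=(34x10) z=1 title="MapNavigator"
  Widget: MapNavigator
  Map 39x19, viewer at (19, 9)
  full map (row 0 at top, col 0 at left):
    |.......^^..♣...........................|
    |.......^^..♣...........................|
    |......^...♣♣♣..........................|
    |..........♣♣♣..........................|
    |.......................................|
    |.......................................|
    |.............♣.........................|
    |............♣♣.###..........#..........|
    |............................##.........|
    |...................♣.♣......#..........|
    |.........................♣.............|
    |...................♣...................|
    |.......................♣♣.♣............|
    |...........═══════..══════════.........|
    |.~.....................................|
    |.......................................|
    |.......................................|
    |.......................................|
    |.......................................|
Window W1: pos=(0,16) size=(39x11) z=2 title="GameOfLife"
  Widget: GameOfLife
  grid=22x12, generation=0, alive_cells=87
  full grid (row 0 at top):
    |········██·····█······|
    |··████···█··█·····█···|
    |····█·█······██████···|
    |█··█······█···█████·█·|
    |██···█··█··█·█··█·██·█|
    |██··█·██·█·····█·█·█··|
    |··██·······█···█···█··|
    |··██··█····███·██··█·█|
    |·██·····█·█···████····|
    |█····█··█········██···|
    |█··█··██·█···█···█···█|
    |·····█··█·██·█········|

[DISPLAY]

    ┃ MapNavigator                   ┃        
    ┠────────────────────────────────┨        
    ┃..........♣.....................┃        
    ┃.........♣♣.###..........#......┃        
    ┃.........................##.....┃        
    ┃................@.♣......#......┃        
    ┃......................♣.........┃        
    ┃................♣...............┃        
    ┗━━━━━━━━━━━━━━━━━━━━━━━━━━━━━━━━┛        
                                              
                                              
                                              
                                              
━━━━━━━━━━━━━━━━━━━━━━━━━━┓                   
                          ┃                   
──────────────────────────┨                   
                          ┃                   
···█████·█·               ┃                   
█·█··█·██·█               ┃                   


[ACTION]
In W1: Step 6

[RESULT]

    ┃ MapNavigator                   ┃        
    ┠────────────────────────────────┨        
    ┃..........♣.....................┃        
    ┃.........♣♣.###..........#......┃        
    ┃.........................##.....┃        
    ┃................@.♣......#......┃        
    ┃......................♣.........┃        
    ┃................♣...............┃        
    ┗━━━━━━━━━━━━━━━━━━━━━━━━━━━━━━━━┛        
                                              
                                              
                                              
                                              
━━━━━━━━━━━━━━━━━━━━━━━━━━┓                   
                          ┃                   
──────────────────────────┨                   
                          ┃                   
···········               ┃                   
·······█···               ┃                   


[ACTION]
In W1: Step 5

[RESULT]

    ┃ MapNavigator                   ┃        
    ┠────────────────────────────────┨        
    ┃..........♣.....................┃        
    ┃.........♣♣.###..........#......┃        
    ┃.........................##.....┃        
    ┃................@.♣......#......┃        
    ┃......................♣.........┃        
    ┃................♣...............┃        
    ┗━━━━━━━━━━━━━━━━━━━━━━━━━━━━━━━━┛        
                                              
                                              
                                              
                                              
━━━━━━━━━━━━━━━━━━━━━━━━━━┓                   
                          ┃                   
──────────────────────────┨                   
                          ┃                   
···········               ┃                   
█··········               ┃                   


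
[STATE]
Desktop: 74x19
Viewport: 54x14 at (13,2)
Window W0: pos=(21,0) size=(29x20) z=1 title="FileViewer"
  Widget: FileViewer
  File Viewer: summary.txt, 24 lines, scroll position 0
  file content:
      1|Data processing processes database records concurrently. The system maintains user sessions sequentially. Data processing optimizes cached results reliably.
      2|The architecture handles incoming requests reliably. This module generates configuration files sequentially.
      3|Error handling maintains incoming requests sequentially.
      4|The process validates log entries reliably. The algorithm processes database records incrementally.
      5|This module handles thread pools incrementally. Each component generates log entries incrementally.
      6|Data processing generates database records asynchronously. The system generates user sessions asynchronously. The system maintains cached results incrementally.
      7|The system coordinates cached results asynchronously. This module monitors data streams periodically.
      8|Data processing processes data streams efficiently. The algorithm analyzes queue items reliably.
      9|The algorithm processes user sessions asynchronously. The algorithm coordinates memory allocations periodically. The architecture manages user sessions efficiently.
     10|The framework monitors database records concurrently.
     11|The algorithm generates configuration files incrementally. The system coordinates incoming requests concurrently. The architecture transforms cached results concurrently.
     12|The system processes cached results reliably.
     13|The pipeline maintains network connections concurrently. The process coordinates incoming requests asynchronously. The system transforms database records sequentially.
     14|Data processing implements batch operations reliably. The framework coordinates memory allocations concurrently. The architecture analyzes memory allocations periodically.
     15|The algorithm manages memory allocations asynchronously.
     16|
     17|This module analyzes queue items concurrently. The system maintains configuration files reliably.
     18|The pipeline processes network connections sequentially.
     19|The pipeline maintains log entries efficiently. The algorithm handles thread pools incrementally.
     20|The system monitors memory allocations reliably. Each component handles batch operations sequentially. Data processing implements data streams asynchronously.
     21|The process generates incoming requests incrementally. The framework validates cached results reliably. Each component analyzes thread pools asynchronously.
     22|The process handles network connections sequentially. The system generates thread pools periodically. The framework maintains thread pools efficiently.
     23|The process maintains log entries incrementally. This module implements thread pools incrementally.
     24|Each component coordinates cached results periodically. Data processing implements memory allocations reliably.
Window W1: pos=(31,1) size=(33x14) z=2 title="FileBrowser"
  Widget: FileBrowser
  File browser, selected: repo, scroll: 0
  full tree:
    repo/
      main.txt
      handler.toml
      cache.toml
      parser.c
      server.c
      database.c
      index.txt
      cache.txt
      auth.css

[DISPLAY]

        ┠─────────┃ FileBrowser                   ┃   
        ┃Data proc┠───────────────────────────────┨   
        ┃The archi┃> [-] repo/                    ┃   
        ┃Error han┃    main.txt                   ┃   
        ┃The proce┃    handler.toml               ┃   
        ┃This modu┃    cache.toml                 ┃   
        ┃Data proc┃    parser.c                   ┃   
        ┃The syste┃    server.c                   ┃   
        ┃Data proc┃    database.c                 ┃   
        ┃The algor┃    index.txt                  ┃   
        ┃The frame┃    cache.txt                  ┃   
        ┃The algor┃    auth.css                   ┃   
        ┃The syste┗━━━━━━━━━━━━━━━━━━━━━━━━━━━━━━━┛   
        ┃The pipeline maintains net░┃                 


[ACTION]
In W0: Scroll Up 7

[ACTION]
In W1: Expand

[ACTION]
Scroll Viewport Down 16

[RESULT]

        ┃Error han┃    main.txt                   ┃   
        ┃The proce┃    handler.toml               ┃   
        ┃This modu┃    cache.toml                 ┃   
        ┃Data proc┃    parser.c                   ┃   
        ┃The syste┃    server.c                   ┃   
        ┃Data proc┃    database.c                 ┃   
        ┃The algor┃    index.txt                  ┃   
        ┃The frame┃    cache.txt                  ┃   
        ┃The algor┃    auth.css                   ┃   
        ┃The syste┗━━━━━━━━━━━━━━━━━━━━━━━━━━━━━━━┛   
        ┃The pipeline maintains net░┃                 
        ┃Data processing implements░┃                 
        ┃The algorithm manages memo░┃                 
        ┃                          ▼┃                 


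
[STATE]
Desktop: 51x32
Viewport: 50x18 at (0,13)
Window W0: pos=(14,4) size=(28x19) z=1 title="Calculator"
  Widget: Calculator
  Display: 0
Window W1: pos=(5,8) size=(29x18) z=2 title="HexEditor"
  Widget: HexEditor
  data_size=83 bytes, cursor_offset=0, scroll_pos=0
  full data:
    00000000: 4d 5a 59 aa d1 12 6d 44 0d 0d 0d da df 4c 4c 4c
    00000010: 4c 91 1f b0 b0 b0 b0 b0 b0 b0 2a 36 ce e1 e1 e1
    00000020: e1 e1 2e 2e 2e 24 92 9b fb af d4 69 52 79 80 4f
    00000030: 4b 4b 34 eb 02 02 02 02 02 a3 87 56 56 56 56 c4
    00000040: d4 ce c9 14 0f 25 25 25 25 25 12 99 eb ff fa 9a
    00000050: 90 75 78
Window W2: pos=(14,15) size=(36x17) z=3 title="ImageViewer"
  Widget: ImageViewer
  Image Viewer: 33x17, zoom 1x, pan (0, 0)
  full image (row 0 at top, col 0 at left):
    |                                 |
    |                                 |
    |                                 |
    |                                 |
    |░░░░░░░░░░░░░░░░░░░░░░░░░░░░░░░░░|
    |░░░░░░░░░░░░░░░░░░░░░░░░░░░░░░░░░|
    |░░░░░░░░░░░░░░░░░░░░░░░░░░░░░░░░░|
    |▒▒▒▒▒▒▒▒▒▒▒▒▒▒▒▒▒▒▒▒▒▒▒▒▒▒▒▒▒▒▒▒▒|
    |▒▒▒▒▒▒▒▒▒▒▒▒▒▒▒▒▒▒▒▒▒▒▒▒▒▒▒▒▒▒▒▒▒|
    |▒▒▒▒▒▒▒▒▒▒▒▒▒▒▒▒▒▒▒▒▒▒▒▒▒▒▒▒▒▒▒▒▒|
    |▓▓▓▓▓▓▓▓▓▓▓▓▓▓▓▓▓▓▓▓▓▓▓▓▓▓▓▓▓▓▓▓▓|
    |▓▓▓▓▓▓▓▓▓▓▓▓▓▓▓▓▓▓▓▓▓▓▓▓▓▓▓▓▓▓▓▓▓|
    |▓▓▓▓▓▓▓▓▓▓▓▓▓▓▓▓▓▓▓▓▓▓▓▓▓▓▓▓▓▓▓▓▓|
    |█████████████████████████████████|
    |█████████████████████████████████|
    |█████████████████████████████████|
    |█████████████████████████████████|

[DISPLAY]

     ┃00000020  e1 e1 2e 2e 2e 24┃       ┃        
     ┃00000030  4b 4b 34 eb 02 02┃       ┃        
     ┃00000040┏━━━━━━━━━━━━━━━━━━━━━━━━━━━━━━━━━━┓
     ┃00000050┃ ImageViewer                      ┃
     ┃        ┠──────────────────────────────────┨
     ┃        ┃                                  ┃
     ┃        ┃                                  ┃
     ┃        ┃                                  ┃
     ┃        ┃                                  ┃
     ┃        ┃░░░░░░░░░░░░░░░░░░░░░░░░░░░░░░░░░ ┃
     ┃        ┃░░░░░░░░░░░░░░░░░░░░░░░░░░░░░░░░░ ┃
     ┃        ┃░░░░░░░░░░░░░░░░░░░░░░░░░░░░░░░░░ ┃
     ┗━━━━━━━━┃▒▒▒▒▒▒▒▒▒▒▒▒▒▒▒▒▒▒▒▒▒▒▒▒▒▒▒▒▒▒▒▒▒ ┃
              ┃▒▒▒▒▒▒▒▒▒▒▒▒▒▒▒▒▒▒▒▒▒▒▒▒▒▒▒▒▒▒▒▒▒ ┃
              ┃▒▒▒▒▒▒▒▒▒▒▒▒▒▒▒▒▒▒▒▒▒▒▒▒▒▒▒▒▒▒▒▒▒ ┃
              ┃▓▓▓▓▓▓▓▓▓▓▓▓▓▓▓▓▓▓▓▓▓▓▓▓▓▓▓▓▓▓▓▓▓ ┃
              ┃▓▓▓▓▓▓▓▓▓▓▓▓▓▓▓▓▓▓▓▓▓▓▓▓▓▓▓▓▓▓▓▓▓ ┃
              ┃▓▓▓▓▓▓▓▓▓▓▓▓▓▓▓▓▓▓▓▓▓▓▓▓▓▓▓▓▓▓▓▓▓ ┃


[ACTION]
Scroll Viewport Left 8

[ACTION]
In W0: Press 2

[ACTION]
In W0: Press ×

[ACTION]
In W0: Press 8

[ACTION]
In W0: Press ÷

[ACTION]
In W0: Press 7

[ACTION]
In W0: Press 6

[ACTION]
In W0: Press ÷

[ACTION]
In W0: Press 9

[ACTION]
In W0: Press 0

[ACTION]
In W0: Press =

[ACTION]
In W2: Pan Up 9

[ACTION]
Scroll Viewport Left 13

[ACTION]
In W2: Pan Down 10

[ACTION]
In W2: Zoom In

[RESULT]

     ┃00000020  e1 e1 2e 2e 2e 24┃       ┃        
     ┃00000030  4b 4b 34 eb 02 02┃       ┃        
     ┃00000040┏━━━━━━━━━━━━━━━━━━━━━━━━━━━━━━━━━━┓
     ┃00000050┃ ImageViewer                      ┃
     ┃        ┠──────────────────────────────────┨
     ┃        ┃░░░░░░░░░░░░░░░░░░░░░░░░░░░░░░░░░░┃
     ┃        ┃░░░░░░░░░░░░░░░░░░░░░░░░░░░░░░░░░░┃
     ┃        ┃░░░░░░░░░░░░░░░░░░░░░░░░░░░░░░░░░░┃
     ┃        ┃░░░░░░░░░░░░░░░░░░░░░░░░░░░░░░░░░░┃
     ┃        ┃▒▒▒▒▒▒▒▒▒▒▒▒▒▒▒▒▒▒▒▒▒▒▒▒▒▒▒▒▒▒▒▒▒▒┃
     ┃        ┃▒▒▒▒▒▒▒▒▒▒▒▒▒▒▒▒▒▒▒▒▒▒▒▒▒▒▒▒▒▒▒▒▒▒┃
     ┃        ┃▒▒▒▒▒▒▒▒▒▒▒▒▒▒▒▒▒▒▒▒▒▒▒▒▒▒▒▒▒▒▒▒▒▒┃
     ┗━━━━━━━━┃▒▒▒▒▒▒▒▒▒▒▒▒▒▒▒▒▒▒▒▒▒▒▒▒▒▒▒▒▒▒▒▒▒▒┃
              ┃▒▒▒▒▒▒▒▒▒▒▒▒▒▒▒▒▒▒▒▒▒▒▒▒▒▒▒▒▒▒▒▒▒▒┃
              ┃▒▒▒▒▒▒▒▒▒▒▒▒▒▒▒▒▒▒▒▒▒▒▒▒▒▒▒▒▒▒▒▒▒▒┃
              ┃▓▓▓▓▓▓▓▓▓▓▓▓▓▓▓▓▓▓▓▓▓▓▓▓▓▓▓▓▓▓▓▓▓▓┃
              ┃▓▓▓▓▓▓▓▓▓▓▓▓▓▓▓▓▓▓▓▓▓▓▓▓▓▓▓▓▓▓▓▓▓▓┃
              ┃▓▓▓▓▓▓▓▓▓▓▓▓▓▓▓▓▓▓▓▓▓▓▓▓▓▓▓▓▓▓▓▓▓▓┃
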